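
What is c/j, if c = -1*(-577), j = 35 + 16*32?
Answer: 577/547 ≈ 1.0548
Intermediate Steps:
j = 547 (j = 35 + 512 = 547)
c = 577
c/j = 577/547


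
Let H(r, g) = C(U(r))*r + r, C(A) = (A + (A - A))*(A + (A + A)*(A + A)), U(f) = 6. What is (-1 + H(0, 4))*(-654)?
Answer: 654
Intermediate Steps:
C(A) = A*(A + 4*A**2) (C(A) = (A + 0)*(A + (2*A)*(2*A)) = A*(A + 4*A**2))
H(r, g) = 901*r (H(r, g) = (6**2*(1 + 4*6))*r + r = (36*(1 + 24))*r + r = (36*25)*r + r = 900*r + r = 901*r)
(-1 + H(0, 4))*(-654) = (-1 + 901*0)*(-654) = (-1 + 0)*(-654) = -1*(-654) = 654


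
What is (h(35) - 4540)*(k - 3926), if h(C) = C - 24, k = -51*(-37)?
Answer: 9234631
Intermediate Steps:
k = 1887
h(C) = -24 + C
(h(35) - 4540)*(k - 3926) = ((-24 + 35) - 4540)*(1887 - 3926) = (11 - 4540)*(-2039) = -4529*(-2039) = 9234631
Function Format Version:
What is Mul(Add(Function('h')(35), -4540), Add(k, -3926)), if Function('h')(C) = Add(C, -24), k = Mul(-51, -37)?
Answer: 9234631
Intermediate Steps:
k = 1887
Function('h')(C) = Add(-24, C)
Mul(Add(Function('h')(35), -4540), Add(k, -3926)) = Mul(Add(Add(-24, 35), -4540), Add(1887, -3926)) = Mul(Add(11, -4540), -2039) = Mul(-4529, -2039) = 9234631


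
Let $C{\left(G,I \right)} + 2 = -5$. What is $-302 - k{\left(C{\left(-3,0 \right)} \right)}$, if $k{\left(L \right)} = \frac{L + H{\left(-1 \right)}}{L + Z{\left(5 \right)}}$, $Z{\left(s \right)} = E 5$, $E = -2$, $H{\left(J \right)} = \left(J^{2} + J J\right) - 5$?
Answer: $- \frac{5144}{17} \approx -302.59$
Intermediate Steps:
$C{\left(G,I \right)} = -7$ ($C{\left(G,I \right)} = -2 - 5 = -7$)
$H{\left(J \right)} = -5 + 2 J^{2}$ ($H{\left(J \right)} = \left(J^{2} + J^{2}\right) - 5 = 2 J^{2} - 5 = -5 + 2 J^{2}$)
$Z{\left(s \right)} = -10$ ($Z{\left(s \right)} = \left(-2\right) 5 = -10$)
$k{\left(L \right)} = \frac{-3 + L}{-10 + L}$ ($k{\left(L \right)} = \frac{L - \left(5 - 2 \left(-1\right)^{2}\right)}{L - 10} = \frac{L + \left(-5 + 2 \cdot 1\right)}{-10 + L} = \frac{L + \left(-5 + 2\right)}{-10 + L} = \frac{L - 3}{-10 + L} = \frac{-3 + L}{-10 + L}$)
$-302 - k{\left(C{\left(-3,0 \right)} \right)} = -302 - \frac{-3 - 7}{-10 - 7} = -302 - \frac{1}{-17} \left(-10\right) = -302 - \left(- \frac{1}{17}\right) \left(-10\right) = -302 - \frac{10}{17} = - \frac{5144}{17}$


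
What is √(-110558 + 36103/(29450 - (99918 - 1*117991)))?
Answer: I*√249686399492313/47523 ≈ 332.5*I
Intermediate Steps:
√(-110558 + 36103/(29450 - (99918 - 1*117991))) = √(-110558 + 36103/(29450 - (99918 - 117991))) = √(-110558 + 36103/(29450 - 1*(-18073))) = √(-110558 + 36103/(29450 + 18073)) = √(-110558 + 36103/47523) = √(-5254011731/47523) = I*√249686399492313/47523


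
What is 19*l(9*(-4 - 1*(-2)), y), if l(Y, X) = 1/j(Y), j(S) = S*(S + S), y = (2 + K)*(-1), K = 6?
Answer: 19/648 ≈ 0.029321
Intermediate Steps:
y = -8 (y = (2 + 6)*(-1) = 8*(-1) = -8)
j(S) = 2*S² (j(S) = S*(2*S) = 2*S²)
l(Y, X) = 1/(2*Y²)
19*l(9*(-4 - 1*(-2)), y) = 19*(1/(2*(9*(-4 - 1*(-2)))²)) = 19*(1/(2*(9*(-4 + 2))²)) = 19*(1/(2*(9*(-2))²)) = 19*((½)/(-18)²) = 19*((½)*(1/324)) = 19*(1/648) = 19/648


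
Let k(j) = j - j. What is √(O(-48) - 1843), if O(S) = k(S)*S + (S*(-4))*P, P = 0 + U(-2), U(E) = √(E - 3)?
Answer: √(-1843 + 192*I*√5) ≈ 4.9671 + 43.217*I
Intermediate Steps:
U(E) = √(-3 + E)
P = I*√5 (P = 0 + √(-3 - 2) = 0 + √(-5) = 0 + I*√5 = I*√5 ≈ 2.2361*I)
k(j) = 0
O(S) = -4*I*S*√5 (O(S) = 0*S + (S*(-4))*(I*√5) = 0 + (-4*S)*(I*√5) = 0 - 4*I*S*√5 = -4*I*S*√5)
√(O(-48) - 1843) = √(-4*I*(-48)*√5 - 1843) = √(192*I*√5 - 1843) = √(-1843 + 192*I*√5)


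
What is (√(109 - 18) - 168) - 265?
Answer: -433 + √91 ≈ -423.46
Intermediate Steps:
(√(109 - 18) - 168) - 265 = (√91 - 168) - 265 = (-168 + √91) - 265 = -433 + √91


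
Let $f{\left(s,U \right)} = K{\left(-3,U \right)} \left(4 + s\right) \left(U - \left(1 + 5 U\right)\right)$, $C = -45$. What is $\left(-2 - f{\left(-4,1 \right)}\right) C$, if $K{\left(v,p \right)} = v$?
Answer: $90$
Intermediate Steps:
$f{\left(s,U \right)} = - 3 \left(-1 - 4 U\right) \left(4 + s\right)$ ($f{\left(s,U \right)} = - 3 \left(4 + s\right) \left(U - \left(1 + 5 U\right)\right) = - 3 \left(4 + s\right) \left(-1 - 4 U\right) = - 3 \left(-1 - 4 U\right) \left(4 + s\right)$)
$\left(-2 - f{\left(-4,1 \right)}\right) C = \left(-2 - \left(12 + 3 \left(-4\right) + 48 \cdot 1 + 12 \cdot 1 \left(-4\right)\right)\right) \left(-45\right) = \left(-2 - \left(12 - 12 + 48 - 48\right)\right) \left(-45\right) = \left(-2 - 0\right) \left(-45\right) = \left(-2 + 0\right) \left(-45\right) = \left(-2\right) \left(-45\right) = 90$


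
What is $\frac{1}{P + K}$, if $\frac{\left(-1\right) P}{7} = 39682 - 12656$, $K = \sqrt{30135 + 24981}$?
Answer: $- \frac{94591}{17894887004} - \frac{3 \sqrt{1531}}{17894887004} \approx -5.2925 \cdot 10^{-6}$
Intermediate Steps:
$K = 6 \sqrt{1531}$ ($K = \sqrt{55116} = 6 \sqrt{1531} \approx 234.77$)
$P = -189182$ ($P = - 7 \left(39682 - 12656\right) = \left(-7\right) 27026 = -189182$)
$\frac{1}{P + K} = \frac{1}{-189182 + 6 \sqrt{1531}}$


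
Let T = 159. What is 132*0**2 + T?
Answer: 159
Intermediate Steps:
132*0**2 + T = 132*0**2 + 159 = 132*0 + 159 = 0 + 159 = 159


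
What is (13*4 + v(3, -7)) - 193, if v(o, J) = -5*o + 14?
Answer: -142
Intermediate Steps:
v(o, J) = 14 - 5*o
(13*4 + v(3, -7)) - 193 = (13*4 + (14 - 5*3)) - 193 = (52 + (14 - 15)) - 193 = (52 - 1) - 193 = 51 - 193 = -142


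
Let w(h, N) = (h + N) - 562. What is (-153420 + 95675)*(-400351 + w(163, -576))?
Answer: 23174569870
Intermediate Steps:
w(h, N) = -562 + N + h (w(h, N) = (N + h) - 562 = -562 + N + h)
(-153420 + 95675)*(-400351 + w(163, -576)) = (-153420 + 95675)*(-400351 + (-562 - 576 + 163)) = -57745*(-400351 - 975) = -57745*(-401326) = 23174569870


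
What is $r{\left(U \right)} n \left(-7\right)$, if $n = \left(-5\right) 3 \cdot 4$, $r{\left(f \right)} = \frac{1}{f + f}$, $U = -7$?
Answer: $-30$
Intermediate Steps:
$r{\left(f \right)} = \frac{1}{2 f}$
$n = -60$ ($n = \left(-15\right) 4 = -60$)
$r{\left(U \right)} n \left(-7\right) = \frac{1}{2 \left(-7\right)} \left(-60\right) \left(-7\right) = \frac{1}{2} \left(- \frac{1}{7}\right) \left(-60\right) \left(-7\right) = \left(- \frac{1}{14}\right) \left(-60\right) \left(-7\right) = \frac{30}{7} \left(-7\right) = -30$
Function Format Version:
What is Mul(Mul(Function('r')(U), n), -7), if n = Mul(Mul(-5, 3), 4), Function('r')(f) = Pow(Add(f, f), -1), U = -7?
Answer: -30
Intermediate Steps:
Function('r')(f) = Mul(Rational(1, 2), Pow(f, -1)) (Function('r')(f) = Pow(Mul(2, f), -1) = Mul(Rational(1, 2), Pow(f, -1)))
n = -60 (n = Mul(-15, 4) = -60)
Mul(Mul(Function('r')(U), n), -7) = Mul(Mul(Mul(Rational(1, 2), Pow(-7, -1)), -60), -7) = Mul(Mul(Mul(Rational(1, 2), Rational(-1, 7)), -60), -7) = Mul(Mul(Rational(-1, 14), -60), -7) = Mul(Rational(30, 7), -7) = -30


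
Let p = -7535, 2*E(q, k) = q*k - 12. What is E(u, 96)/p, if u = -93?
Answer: 894/1507 ≈ 0.59323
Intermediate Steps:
E(q, k) = -6 + k*q/2 (E(q, k) = (q*k - 12)/2 = (k*q - 12)/2 = (-12 + k*q)/2 = -6 + k*q/2)
E(u, 96)/p = (-6 + (½)*96*(-93))/(-7535) = (-6 - 4464)*(-1/7535) = -4470*(-1/7535) = 894/1507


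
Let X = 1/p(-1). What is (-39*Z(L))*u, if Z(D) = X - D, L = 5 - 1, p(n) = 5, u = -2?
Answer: -1482/5 ≈ -296.40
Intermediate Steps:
L = 4
X = ⅕ (X = 1/5 = ⅕ ≈ 0.20000)
Z(D) = ⅕ - D
(-39*Z(L))*u = -39*(⅕ - 1*4)*(-2) = -39*(⅕ - 4)*(-2) = -39*(-19/5)*(-2) = (741/5)*(-2) = -1482/5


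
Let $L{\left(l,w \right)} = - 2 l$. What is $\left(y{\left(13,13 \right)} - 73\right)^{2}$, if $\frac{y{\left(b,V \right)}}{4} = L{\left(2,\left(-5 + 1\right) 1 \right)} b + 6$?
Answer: $66049$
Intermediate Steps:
$y{\left(b,V \right)} = 24 - 16 b$ ($y{\left(b,V \right)} = 4 \left(\left(-2\right) 2 b + 6\right) = 4 \left(- 4 b + 6\right) = 4 \left(6 - 4 b\right) = 24 - 16 b$)
$\left(y{\left(13,13 \right)} - 73\right)^{2} = \left(\left(24 - 208\right) - 73\right)^{2} = \left(-184 - 73\right)^{2} = \left(-257\right)^{2} = 66049$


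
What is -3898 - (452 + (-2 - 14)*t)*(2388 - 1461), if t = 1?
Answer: -408070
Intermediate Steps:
-3898 - (452 + (-2 - 14)*t)*(2388 - 1461) = -3898 - (452 + (-2 - 14)*1)*(2388 - 1461) = -3898 - (452 - 16*1)*927 = -3898 - (452 - 16)*927 = -3898 - 436*927 = -3898 - 1*404172 = -3898 - 404172 = -408070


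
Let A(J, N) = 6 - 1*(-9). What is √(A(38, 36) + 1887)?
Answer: √1902 ≈ 43.612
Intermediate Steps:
A(J, N) = 15 (A(J, N) = 6 + 9 = 15)
√(A(38, 36) + 1887) = √(15 + 1887) = √1902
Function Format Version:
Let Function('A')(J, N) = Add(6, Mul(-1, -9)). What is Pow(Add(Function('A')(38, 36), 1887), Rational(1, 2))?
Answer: Pow(1902, Rational(1, 2)) ≈ 43.612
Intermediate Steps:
Function('A')(J, N) = 15 (Function('A')(J, N) = Add(6, 9) = 15)
Pow(Add(Function('A')(38, 36), 1887), Rational(1, 2)) = Pow(Add(15, 1887), Rational(1, 2)) = Pow(1902, Rational(1, 2))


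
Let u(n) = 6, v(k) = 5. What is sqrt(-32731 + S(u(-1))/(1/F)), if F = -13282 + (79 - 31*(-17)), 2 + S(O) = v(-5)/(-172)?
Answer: 2*I*sqrt(3240609)/43 ≈ 83.729*I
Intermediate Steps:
S(O) = -349/172 (S(O) = -2 + 5/(-172) = -2 + 5*(-1/172) = -2 - 5/172 = -349/172)
F = -12676 (F = -13282 + (79 + 527) = -13282 + 606 = -12676)
sqrt(-32731 + S(u(-1))/(1/F)) = sqrt(-32731 - 349/(172*(1/(-12676)))) = sqrt(-32731 - 349/(172*(-1/12676))) = sqrt(-32731 - 349/172*(-12676)) = sqrt(-32731 + 1105981/43) = sqrt(-301452/43) = 2*I*sqrt(3240609)/43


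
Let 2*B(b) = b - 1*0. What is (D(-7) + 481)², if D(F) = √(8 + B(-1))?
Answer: (962 + √30)²/4 ≈ 2.3400e+5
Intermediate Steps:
B(b) = b/2 (B(b) = (b - 1*0)/2 = (b + 0)/2 = b/2)
D(F) = √30/2 (D(F) = √(8 + (½)*(-1)) = √(8 - ½) = √(15/2) = √30/2)
(D(-7) + 481)² = (√30/2 + 481)² = (481 + √30/2)²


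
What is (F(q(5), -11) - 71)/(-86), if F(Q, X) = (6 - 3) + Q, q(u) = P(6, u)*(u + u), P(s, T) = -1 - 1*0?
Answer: 39/43 ≈ 0.90698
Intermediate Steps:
P(s, T) = -1 (P(s, T) = -1 + 0 = -1)
q(u) = -2*u (q(u) = -(u + u) = -2*u)
F(Q, X) = 3 + Q
(F(q(5), -11) - 71)/(-86) = ((3 - 2*5) - 71)/(-86) = -((3 - 10) - 71)/86 = -(-7 - 71)/86 = -1/86*(-78) = 39/43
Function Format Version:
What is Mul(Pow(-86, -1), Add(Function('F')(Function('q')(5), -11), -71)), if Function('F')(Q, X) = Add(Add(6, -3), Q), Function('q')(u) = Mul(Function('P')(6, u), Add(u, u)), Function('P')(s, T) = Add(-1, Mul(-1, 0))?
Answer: Rational(39, 43) ≈ 0.90698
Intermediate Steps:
Function('P')(s, T) = -1 (Function('P')(s, T) = Add(-1, 0) = -1)
Function('q')(u) = Mul(-2, u) (Function('q')(u) = Mul(-1, Add(u, u)) = Mul(-1, Mul(2, u)) = Mul(-2, u))
Function('F')(Q, X) = Add(3, Q)
Mul(Pow(-86, -1), Add(Function('F')(Function('q')(5), -11), -71)) = Mul(Pow(-86, -1), Add(Add(3, Mul(-2, 5)), -71)) = Mul(Rational(-1, 86), Add(Add(3, -10), -71)) = Mul(Rational(-1, 86), Add(-7, -71)) = Mul(Rational(-1, 86), -78) = Rational(39, 43)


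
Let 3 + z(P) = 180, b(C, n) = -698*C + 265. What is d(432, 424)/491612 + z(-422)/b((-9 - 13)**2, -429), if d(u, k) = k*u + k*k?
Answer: 30607725481/41487997001 ≈ 0.73775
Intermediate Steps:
d(u, k) = k**2 + k*u (d(u, k) = k*u + k**2 = k**2 + k*u)
b(C, n) = 265 - 698*C
z(P) = 177 (z(P) = -3 + 180 = 177)
d(432, 424)/491612 + z(-422)/b((-9 - 13)**2, -429) = (424*(424 + 432))/491612 + 177/(265 - 698*(-9 - 13)**2) = (424*856)*(1/491612) + 177/(265 - 698*(-22)**2) = 362944*(1/491612) + 177/(265 - 698*484) = 90736/122903 + 177/(265 - 337832) = 90736/122903 + 177/(-337567) = 90736/122903 + 177*(-1/337567) = 90736/122903 - 177/337567 = 30607725481/41487997001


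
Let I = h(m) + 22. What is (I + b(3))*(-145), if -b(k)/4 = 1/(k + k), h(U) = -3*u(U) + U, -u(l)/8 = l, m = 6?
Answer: -74530/3 ≈ -24843.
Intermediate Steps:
u(l) = -8*l
h(U) = 25*U (h(U) = -(-24)*U + U = 24*U + U = 25*U)
b(k) = -2/k (b(k) = -4/(k + k) = -4*1/(2*k) = -2/k)
I = 172 (I = 25*6 + 22 = 150 + 22 = 172)
(I + b(3))*(-145) = (172 - 2/3)*(-145) = (172 - 2*⅓)*(-145) = (172 - ⅔)*(-145) = (514/3)*(-145) = -74530/3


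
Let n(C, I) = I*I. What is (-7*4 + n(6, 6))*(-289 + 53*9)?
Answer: 1504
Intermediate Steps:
n(C, I) = I**2
(-7*4 + n(6, 6))*(-289 + 53*9) = (-7*4 + 6**2)*(-289 + 53*9) = (-28 + 36)*(-289 + 477) = 8*188 = 1504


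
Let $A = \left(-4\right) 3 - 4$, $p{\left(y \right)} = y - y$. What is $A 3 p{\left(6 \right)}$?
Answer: $0$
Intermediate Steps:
$p{\left(y \right)} = 0$
$A = -16$ ($A = -12 - 4 = -16$)
$A 3 p{\left(6 \right)} = \left(-16\right) 3 \cdot 0 = \left(-48\right) 0 = 0$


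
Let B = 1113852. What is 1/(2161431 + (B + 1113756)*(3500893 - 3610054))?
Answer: -1/243165755457 ≈ -4.1124e-12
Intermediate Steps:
1/(2161431 + (B + 1113756)*(3500893 - 3610054)) = 1/(2161431 + (1113852 + 1113756)*(3500893 - 3610054)) = 1/(2161431 + 2227608*(-109161)) = 1/(2161431 - 243167916888) = 1/(-243165755457) = -1/243165755457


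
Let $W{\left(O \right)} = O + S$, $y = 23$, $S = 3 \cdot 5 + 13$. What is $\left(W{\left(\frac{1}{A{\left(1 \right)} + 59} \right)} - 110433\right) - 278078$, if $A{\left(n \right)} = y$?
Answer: $- \frac{31855605}{82} \approx -3.8848 \cdot 10^{5}$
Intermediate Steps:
$S = 28$ ($S = 15 + 13 = 28$)
$A{\left(n \right)} = 23$
$W{\left(O \right)} = 28 + O$ ($W{\left(O \right)} = O + 28 = 28 + O$)
$\left(W{\left(\frac{1}{A{\left(1 \right)} + 59} \right)} - 110433\right) - 278078 = \left(\left(28 + \frac{1}{23 + 59}\right) - 110433\right) - 278078 = \left(\left(28 + \frac{1}{82}\right) - 110433\right) - 278078 = \left(\frac{2297}{82} - 110433\right) - 278078 = - \frac{9053209}{82} - 278078 = - \frac{31855605}{82}$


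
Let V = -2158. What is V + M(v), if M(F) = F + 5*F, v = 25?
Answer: -2008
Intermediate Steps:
M(F) = 6*F
V + M(v) = -2158 + 6*25 = -2158 + 150 = -2008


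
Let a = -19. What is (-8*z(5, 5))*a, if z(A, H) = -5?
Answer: -760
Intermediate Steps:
(-8*z(5, 5))*a = -8*(-5)*(-19) = 40*(-19) = -760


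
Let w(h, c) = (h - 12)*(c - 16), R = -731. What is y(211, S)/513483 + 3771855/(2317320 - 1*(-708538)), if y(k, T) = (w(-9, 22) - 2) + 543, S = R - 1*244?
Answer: 24532141165/19667425866 ≈ 1.2473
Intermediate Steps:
w(h, c) = (-16 + c)*(-12 + h) (w(h, c) = (-12 + h)*(-16 + c) = (-16 + c)*(-12 + h))
S = -975 (S = -731 - 1*244 = -731 - 244 = -975)
y(k, T) = 415 (y(k, T) = ((192 - 16*(-9) - 12*22 + 22*(-9)) - 2) + 543 = ((192 + 144 - 264 - 198) - 2) + 543 = (-126 - 2) + 543 = -128 + 543 = 415)
y(211, S)/513483 + 3771855/(2317320 - 1*(-708538)) = 415/513483 + 3771855/(2317320 - 1*(-708538)) = 415*(1/513483) + 3771855/(2317320 + 708538) = 415/513483 + 3771855/3025858 = 415/513483 + 3771855*(1/3025858) = 415/513483 + 47745/38302 = 24532141165/19667425866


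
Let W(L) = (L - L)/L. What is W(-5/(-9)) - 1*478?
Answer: -478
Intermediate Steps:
W(L) = 0 (W(L) = 0/L = 0)
W(-5/(-9)) - 1*478 = 0 - 1*478 = 0 - 478 = -478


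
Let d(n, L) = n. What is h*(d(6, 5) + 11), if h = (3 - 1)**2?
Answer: 68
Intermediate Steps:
h = 4 (h = 2**2 = 4)
h*(d(6, 5) + 11) = 4*(6 + 11) = 4*17 = 68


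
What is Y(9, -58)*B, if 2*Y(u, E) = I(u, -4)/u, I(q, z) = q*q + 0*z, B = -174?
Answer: -783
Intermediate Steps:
I(q, z) = q² (I(q, z) = q² + 0 = q²)
Y(u, E) = u/2 (Y(u, E) = (u²/u)/2 = u/2)
Y(9, -58)*B = ((½)*9)*(-174) = (9/2)*(-174) = -783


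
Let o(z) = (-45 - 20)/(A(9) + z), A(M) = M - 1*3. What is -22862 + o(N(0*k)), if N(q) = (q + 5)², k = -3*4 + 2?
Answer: -708787/31 ≈ -22864.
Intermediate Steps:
A(M) = -3 + M (A(M) = M - 3 = -3 + M)
k = -10 (k = -12 + 2 = -10)
N(q) = (5 + q)²
o(z) = -65/(6 + z) (o(z) = (-45 - 20)/((-3 + 9) + z) = -65/(6 + z))
-22862 + o(N(0*k)) = -22862 - 65/(6 + (5 + 0*(-10))²) = -22862 - 65/(6 + (5 + 0)²) = -22862 - 65/(6 + 5²) = -22862 - 65/(6 + 25) = -22862 - 65/31 = -708787/31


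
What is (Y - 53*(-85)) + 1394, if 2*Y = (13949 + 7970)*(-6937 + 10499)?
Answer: 39043638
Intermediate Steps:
Y = 39037739 (Y = ((13949 + 7970)*(-6937 + 10499))/2 = (21919*3562)/2 = (½)*78075478 = 39037739)
(Y - 53*(-85)) + 1394 = (39037739 - 53*(-85)) + 1394 = (39037739 + 4505) + 1394 = 39042244 + 1394 = 39043638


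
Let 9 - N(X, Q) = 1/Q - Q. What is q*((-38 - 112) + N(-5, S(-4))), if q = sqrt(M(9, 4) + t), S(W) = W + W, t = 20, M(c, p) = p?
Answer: -1191*sqrt(6)/4 ≈ -729.34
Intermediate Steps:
S(W) = 2*W
N(X, Q) = 9 + Q - 1/Q (N(X, Q) = 9 - (1/Q - Q) = 9 + (Q - 1/Q) = 9 + Q - 1/Q)
q = 2*sqrt(6) (q = sqrt(4 + 20) = sqrt(24) = 2*sqrt(6) ≈ 4.8990)
q*((-38 - 112) + N(-5, S(-4))) = (2*sqrt(6))*((-38 - 112) + (9 + 2*(-4) - 1/(2*(-4)))) = (2*sqrt(6))*(-150 + (9 - 8 - 1/(-8))) = (2*sqrt(6))*(-150 + (9 - 8 - 1*(-1/8))) = (2*sqrt(6))*(-150 + (9 - 8 + 1/8)) = (2*sqrt(6))*(-150 + 9/8) = (2*sqrt(6))*(-1191/8) = -1191*sqrt(6)/4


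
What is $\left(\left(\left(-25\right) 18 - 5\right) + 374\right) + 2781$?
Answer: $2700$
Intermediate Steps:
$\left(\left(\left(-25\right) 18 - 5\right) + 374\right) + 2781 = \left(\left(-450 - 5\right) + 374\right) + 2781 = \left(-455 + 374\right) + 2781 = -81 + 2781 = 2700$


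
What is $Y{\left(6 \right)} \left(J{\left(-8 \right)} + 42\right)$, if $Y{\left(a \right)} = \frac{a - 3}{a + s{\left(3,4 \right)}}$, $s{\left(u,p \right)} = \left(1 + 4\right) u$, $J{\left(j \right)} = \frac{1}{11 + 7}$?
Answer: $\frac{757}{126} \approx 6.0079$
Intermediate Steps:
$J{\left(j \right)} = \frac{1}{18}$
$s{\left(u,p \right)} = 5 u$
$Y{\left(a \right)} = \frac{-3 + a}{15 + a}$ ($Y{\left(a \right)} = \frac{a - 3}{a + 5 \cdot 3} = \frac{-3 + a}{a + 15} = \frac{-3 + a}{15 + a}$)
$Y{\left(6 \right)} \left(J{\left(-8 \right)} + 42\right) = \frac{-3 + 6}{15 + 6} \left(\frac{1}{18} + 42\right) = \frac{1}{21} \cdot 3 \cdot \frac{757}{18} = \frac{1}{7} \cdot \frac{757}{18} = \frac{757}{126}$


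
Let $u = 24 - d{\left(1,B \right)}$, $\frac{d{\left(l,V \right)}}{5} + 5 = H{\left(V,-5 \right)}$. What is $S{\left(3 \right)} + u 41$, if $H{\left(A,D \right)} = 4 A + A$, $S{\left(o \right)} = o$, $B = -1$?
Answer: $3037$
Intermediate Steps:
$H{\left(A,D \right)} = 5 A$
$d{\left(l,V \right)} = -25 + 25 V$ ($d{\left(l,V \right)} = -25 + 5 \cdot 5 V = -25 + 25 V$)
$u = 74$ ($u = 24 - \left(-25 + 25 \left(-1\right)\right) = 24 - \left(-25 - 25\right) = 24 - -50 = 24 + 50 = 74$)
$S{\left(3 \right)} + u 41 = 3 + 74 \cdot 41 = 3 + 3034 = 3037$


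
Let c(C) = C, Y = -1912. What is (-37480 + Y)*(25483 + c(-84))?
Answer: -1000517408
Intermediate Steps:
(-37480 + Y)*(25483 + c(-84)) = (-37480 - 1912)*(25483 - 84) = -39392*25399 = -1000517408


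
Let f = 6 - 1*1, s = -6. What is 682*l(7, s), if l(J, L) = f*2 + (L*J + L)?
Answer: -25916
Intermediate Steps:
f = 5 (f = 6 - 1 = 5)
l(J, L) = 10 + L + J*L (l(J, L) = 5*2 + (L*J + L) = 10 + (J*L + L) = 10 + (L + J*L) = 10 + L + J*L)
682*l(7, s) = 682*(10 - 6 + 7*(-6)) = 682*(10 - 6 - 42) = 682*(-38) = -25916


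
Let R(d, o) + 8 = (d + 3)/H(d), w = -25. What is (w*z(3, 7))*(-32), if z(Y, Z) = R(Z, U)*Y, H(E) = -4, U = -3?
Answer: -25200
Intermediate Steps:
R(d, o) = -35/4 - d/4 (R(d, o) = -8 + (d + 3)/(-4) = -8 + (3 + d)*(-¼) = -8 + (-¾ - d/4) = -35/4 - d/4)
z(Y, Z) = Y*(-35/4 - Z/4) (z(Y, Z) = (-35/4 - Z/4)*Y = Y*(-35/4 - Z/4))
(w*z(3, 7))*(-32) = -(-25)*3*(35 + 7)/4*(-32) = -(-25)*3*42/4*(-32) = -25*(-63/2)*(-32) = (1575/2)*(-32) = -25200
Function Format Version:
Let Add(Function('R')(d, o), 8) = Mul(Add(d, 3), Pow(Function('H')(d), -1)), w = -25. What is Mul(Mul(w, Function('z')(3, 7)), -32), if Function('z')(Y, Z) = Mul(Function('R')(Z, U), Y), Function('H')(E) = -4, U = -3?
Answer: -25200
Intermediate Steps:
Function('R')(d, o) = Add(Rational(-35, 4), Mul(Rational(-1, 4), d)) (Function('R')(d, o) = Add(-8, Mul(Add(d, 3), Pow(-4, -1))) = Add(-8, Mul(Add(3, d), Rational(-1, 4))) = Add(-8, Add(Rational(-3, 4), Mul(Rational(-1, 4), d))) = Add(Rational(-35, 4), Mul(Rational(-1, 4), d)))
Function('z')(Y, Z) = Mul(Y, Add(Rational(-35, 4), Mul(Rational(-1, 4), Z))) (Function('z')(Y, Z) = Mul(Add(Rational(-35, 4), Mul(Rational(-1, 4), Z)), Y) = Mul(Y, Add(Rational(-35, 4), Mul(Rational(-1, 4), Z))))
Mul(Mul(w, Function('z')(3, 7)), -32) = Mul(Mul(-25, Mul(Rational(-1, 4), 3, Add(35, 7))), -32) = Mul(Mul(-25, Mul(Rational(-1, 4), 3, 42)), -32) = Mul(Mul(-25, Rational(-63, 2)), -32) = Mul(Rational(1575, 2), -32) = -25200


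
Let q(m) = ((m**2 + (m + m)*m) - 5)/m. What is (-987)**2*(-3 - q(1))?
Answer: -974169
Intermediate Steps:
q(m) = (-5 + 3*m**2)/m (q(m) = ((m**2 + (2*m)*m) - 5)/m = ((m**2 + 2*m**2) - 5)/m = (3*m**2 - 5)/m = (-5 + 3*m**2)/m)
(-987)**2*(-3 - q(1)) = (-987)**2*(-3 - (-5/1 + 3*1)) = 974169*(-3 - (-5*1 + 3)) = 974169*(-3 - (-5 + 3)) = 974169*(-3 - 1*(-2)) = 974169*(-3 + 2) = 974169*(-1) = -974169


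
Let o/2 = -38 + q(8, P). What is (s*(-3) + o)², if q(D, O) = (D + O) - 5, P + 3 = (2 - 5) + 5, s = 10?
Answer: 10404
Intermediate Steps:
P = -1 (P = -3 + ((2 - 5) + 5) = -3 + (-3 + 5) = -3 + 2 = -1)
q(D, O) = -5 + D + O
o = -72 (o = 2*(-38 + (-5 + 8 - 1)) = 2*(-38 + 2) = 2*(-36) = -72)
(s*(-3) + o)² = (10*(-3) - 72)² = (-30 - 72)² = (-102)² = 10404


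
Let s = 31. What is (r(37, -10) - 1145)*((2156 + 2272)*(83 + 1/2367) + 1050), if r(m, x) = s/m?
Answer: -4103665509636/9731 ≈ -4.2171e+8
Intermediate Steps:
r(m, x) = 31/m
(r(37, -10) - 1145)*((2156 + 2272)*(83 + 1/2367) + 1050) = (31/37 - 1145)*((2156 + 2272)*(83 + 1/2367) + 1050) = (31*(1/37) - 1145)*(4428*(83 + 1/2367) + 1050) = (31/37 - 1145)*(4428*(196462/2367) + 1050) = -42334*(96659304/263 + 1050)/37 = -42334/37*96935454/263 = -4103665509636/9731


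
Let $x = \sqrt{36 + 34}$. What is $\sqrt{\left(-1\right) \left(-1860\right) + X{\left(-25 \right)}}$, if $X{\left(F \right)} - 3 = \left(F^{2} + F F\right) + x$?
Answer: $\sqrt{3113 + \sqrt{70}} \approx 55.869$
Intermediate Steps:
$x = \sqrt{70} \approx 8.3666$
$X{\left(F \right)} = 3 + \sqrt{70} + 2 F^{2}$ ($X{\left(F \right)} = 3 + \left(\left(F^{2} + F F\right) + \sqrt{70}\right) = 3 + \left(\left(F^{2} + F^{2}\right) + \sqrt{70}\right) = 3 + \left(2 F^{2} + \sqrt{70}\right) = 3 + \left(\sqrt{70} + 2 F^{2}\right) = 3 + \sqrt{70} + 2 F^{2}$)
$\sqrt{\left(-1\right) \left(-1860\right) + X{\left(-25 \right)}} = \sqrt{\left(-1\right) \left(-1860\right) + \left(3 + \sqrt{70} + 2 \left(-25\right)^{2}\right)} = \sqrt{1860 + \left(3 + \sqrt{70} + 2 \cdot 625\right)} = \sqrt{1860 + \left(3 + \sqrt{70} + 1250\right)} = \sqrt{1860 + \left(1253 + \sqrt{70}\right)} = \sqrt{3113 + \sqrt{70}}$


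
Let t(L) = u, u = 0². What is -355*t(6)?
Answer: 0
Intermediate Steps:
u = 0
t(L) = 0
-355*t(6) = -355*0 = 0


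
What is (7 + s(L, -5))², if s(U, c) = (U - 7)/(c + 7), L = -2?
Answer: 25/4 ≈ 6.2500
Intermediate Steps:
s(U, c) = (-7 + U)/(7 + c)
(7 + s(L, -5))² = (7 + (-7 - 2)/(7 - 5))² = (7 - 9/2)² = (5/2)² = 25/4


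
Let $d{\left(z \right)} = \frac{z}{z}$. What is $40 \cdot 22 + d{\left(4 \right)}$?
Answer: $881$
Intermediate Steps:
$d{\left(z \right)} = 1$
$40 \cdot 22 + d{\left(4 \right)} = 40 \cdot 22 + 1 = 880 + 1 = 881$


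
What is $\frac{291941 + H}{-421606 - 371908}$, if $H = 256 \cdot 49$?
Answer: $- \frac{304485}{793514} \approx -0.38372$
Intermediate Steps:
$H = 12544$
$\frac{291941 + H}{-421606 - 371908} = \frac{291941 + 12544}{-421606 - 371908} = \frac{304485}{-793514} = 304485 \left(- \frac{1}{793514}\right) = - \frac{304485}{793514}$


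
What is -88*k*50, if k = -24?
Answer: 105600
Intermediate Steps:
-88*k*50 = -88*(-24)*50 = 2112*50 = 105600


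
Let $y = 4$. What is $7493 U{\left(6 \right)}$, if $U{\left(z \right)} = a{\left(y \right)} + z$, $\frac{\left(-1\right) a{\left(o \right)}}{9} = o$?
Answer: $-224790$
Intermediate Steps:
$a{\left(o \right)} = - 9 o$
$U{\left(z \right)} = -36 + z$ ($U{\left(z \right)} = \left(-9\right) 4 + z = -36 + z$)
$7493 U{\left(6 \right)} = 7493 \left(-36 + 6\right) = 7493 \left(-30\right) = -224790$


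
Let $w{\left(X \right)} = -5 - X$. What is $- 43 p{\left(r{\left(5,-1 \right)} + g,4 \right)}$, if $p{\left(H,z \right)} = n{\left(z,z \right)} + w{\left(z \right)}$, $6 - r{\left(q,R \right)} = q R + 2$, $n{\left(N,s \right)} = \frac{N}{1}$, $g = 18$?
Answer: $215$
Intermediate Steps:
$n{\left(N,s \right)} = N$ ($n{\left(N,s \right)} = N 1 = N$)
$r{\left(q,R \right)} = 4 - R q$ ($r{\left(q,R \right)} = 6 - \left(q R + 2\right) = 6 - \left(R q + 2\right) = 6 - \left(2 + R q\right) = 4 - R q$)
$p{\left(H,z \right)} = -5$ ($p{\left(H,z \right)} = z - \left(5 + z\right) = -5$)
$- 43 p{\left(r{\left(5,-1 \right)} + g,4 \right)} = \left(-43\right) \left(-5\right) = 215$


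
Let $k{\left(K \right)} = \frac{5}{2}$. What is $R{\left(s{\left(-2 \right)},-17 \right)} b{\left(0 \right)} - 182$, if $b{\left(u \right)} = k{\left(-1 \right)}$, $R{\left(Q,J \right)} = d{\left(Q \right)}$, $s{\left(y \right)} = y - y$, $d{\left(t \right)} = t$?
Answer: $-182$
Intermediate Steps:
$s{\left(y \right)} = 0$
$R{\left(Q,J \right)} = Q$
$k{\left(K \right)} = \frac{5}{2}$ ($k{\left(K \right)} = 5 \cdot \frac{1}{2} = \frac{5}{2}$)
$b{\left(u \right)} = \frac{5}{2}$
$R{\left(s{\left(-2 \right)},-17 \right)} b{\left(0 \right)} - 182 = 0 \cdot \frac{5}{2} - 182 = 0 - 182 = -182$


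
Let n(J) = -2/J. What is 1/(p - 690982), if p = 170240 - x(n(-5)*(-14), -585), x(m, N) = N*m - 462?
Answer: -1/523556 ≈ -1.9100e-6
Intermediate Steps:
x(m, N) = -462 + N*m
p = 167426 (p = 170240 - (-462 - 585*(-2/(-5))*(-14)) = 170240 - (-462 - 585*(-2*(-1/5))*(-14)) = 170240 - (-462 - 234*(-14)) = 170240 - (-462 - 585*(-28/5)) = 170240 - (-462 + 3276) = 170240 - 1*2814 = 170240 - 2814 = 167426)
1/(p - 690982) = 1/(167426 - 690982) = 1/(-523556) = -1/523556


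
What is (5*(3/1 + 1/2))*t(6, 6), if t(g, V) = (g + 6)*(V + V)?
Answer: 2520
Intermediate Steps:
t(g, V) = 2*V*(6 + g) (t(g, V) = (6 + g)*(2*V) = 2*V*(6 + g))
(5*(3/1 + 1/2))*t(6, 6) = (5*(3/1 + 1/2))*(2*6*(6 + 6)) = (5*(3*1 + 1*(½)))*(2*6*12) = (5*(3 + ½))*144 = (5*(7/2))*144 = (35/2)*144 = 2520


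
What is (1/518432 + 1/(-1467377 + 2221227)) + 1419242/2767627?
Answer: 277335813706954607/540821941145663200 ≈ 0.51280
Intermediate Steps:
(1/518432 + 1/(-1467377 + 2221227)) + 1419242/2767627 = (1/518432 + 1/753850) + 1419242*(1/2767627) = (1/518432 + 1/753850) + 1419242/2767627 = 636141/195409981600 + 1419242/2767627 = 277335813706954607/540821941145663200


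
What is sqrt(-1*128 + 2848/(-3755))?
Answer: 4*I*sqrt(113468590)/3755 ≈ 11.347*I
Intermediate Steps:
sqrt(-1*128 + 2848/(-3755)) = sqrt(-128 + 2848*(-1/3755)) = sqrt(-128 - 2848/3755) = sqrt(-483488/3755) = 4*I*sqrt(113468590)/3755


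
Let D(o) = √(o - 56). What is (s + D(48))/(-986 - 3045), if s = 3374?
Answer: -3374/4031 - 2*I*√2/4031 ≈ -0.83701 - 0.00070167*I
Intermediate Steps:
D(o) = √(-56 + o)
(s + D(48))/(-986 - 3045) = (3374 + √(-56 + 48))/(-986 - 3045) = (3374 + √(-8))/(-4031) = (3374 + 2*I*√2)*(-1/4031) = -3374/4031 - 2*I*√2/4031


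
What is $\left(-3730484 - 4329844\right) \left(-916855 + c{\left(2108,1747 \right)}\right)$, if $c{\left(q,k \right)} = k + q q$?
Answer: $-28441318726368$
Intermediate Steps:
$c{\left(q,k \right)} = k + q^{2}$
$\left(-3730484 - 4329844\right) \left(-916855 + c{\left(2108,1747 \right)}\right) = \left(-3730484 - 4329844\right) \left(-916855 + \left(1747 + 2108^{2}\right)\right) = - 8060328 \left(-916855 + \left(1747 + 4443664\right)\right) = - 8060328 \left(-916855 + 4445411\right) = \left(-8060328\right) 3528556 = -28441318726368$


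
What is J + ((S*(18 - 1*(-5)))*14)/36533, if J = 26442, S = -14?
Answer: 138000154/5219 ≈ 26442.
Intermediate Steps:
J + ((S*(18 - 1*(-5)))*14)/36533 = 26442 + (-14*(18 - 1*(-5))*14)/36533 = 26442 + (-14*(18 + 5)*14)*(1/36533) = 26442 + (-14*23*14)*(1/36533) = 26442 - 322*14*(1/36533) = 26442 - 4508*1/36533 = 26442 - 644/5219 = 138000154/5219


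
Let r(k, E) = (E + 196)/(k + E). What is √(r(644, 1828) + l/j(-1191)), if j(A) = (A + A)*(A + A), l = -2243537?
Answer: √25483911139/245346 ≈ 0.65066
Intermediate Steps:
r(k, E) = (196 + E)/(E + k)
j(A) = 4*A² (j(A) = (2*A)*(2*A) = 4*A²)
√(r(644, 1828) + l/j(-1191)) = √((196 + 1828)/(1828 + 644) - 2243537/(4*(-1191)²)) = √(2024/2472 - 2243537/(4*1418481)) = √((1/2472)*2024 - 2243537/5673924) = √(253/309 - 2243537*1/5673924) = √(253/309 - 2243537/5673924) = √(247416613/584414172) = √25483911139/245346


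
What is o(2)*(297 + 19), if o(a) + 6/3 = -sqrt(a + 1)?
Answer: -632 - 316*sqrt(3) ≈ -1179.3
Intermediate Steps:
o(a) = -2 - sqrt(1 + a) (o(a) = -2 - sqrt(a + 1) = -2 - sqrt(1 + a))
o(2)*(297 + 19) = (-2 - sqrt(1 + 2))*(297 + 19) = (-2 - sqrt(3))*316 = -632 - 316*sqrt(3)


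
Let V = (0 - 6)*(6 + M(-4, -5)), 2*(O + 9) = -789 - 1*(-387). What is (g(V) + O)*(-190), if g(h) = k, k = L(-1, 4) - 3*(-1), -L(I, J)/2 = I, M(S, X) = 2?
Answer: 38950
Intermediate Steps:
O = -210 (O = -9 + (-789 - 1*(-387))/2 = -9 + (-789 + 387)/2 = -9 + (1/2)*(-402) = -9 - 201 = -210)
V = -48 (V = (0 - 6)*(6 + 2) = -6*8 = -48)
L(I, J) = -2*I
k = 5 (k = -2*(-1) - 3*(-1) = 2 + 3 = 5)
g(h) = 5
(g(V) + O)*(-190) = (5 - 210)*(-190) = -205*(-190) = 38950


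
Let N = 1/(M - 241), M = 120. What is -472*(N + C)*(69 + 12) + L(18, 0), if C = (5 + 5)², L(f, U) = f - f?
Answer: -462568968/121 ≈ -3.8229e+6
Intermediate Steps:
L(f, U) = 0
C = 100 (C = 10² = 100)
N = -1/121 (N = 1/(120 - 241) = 1/(-121) = -1/121 ≈ -0.0082645)
-472*(N + C)*(69 + 12) + L(18, 0) = -472*(-1/121 + 100)*(69 + 12) + 0 = -5710728*81/121 + 0 = -472*980019/121 + 0 = -462568968/121 + 0 = -462568968/121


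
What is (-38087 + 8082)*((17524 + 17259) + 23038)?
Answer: -1734919105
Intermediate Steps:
(-38087 + 8082)*((17524 + 17259) + 23038) = -30005*(34783 + 23038) = -30005*57821 = -1734919105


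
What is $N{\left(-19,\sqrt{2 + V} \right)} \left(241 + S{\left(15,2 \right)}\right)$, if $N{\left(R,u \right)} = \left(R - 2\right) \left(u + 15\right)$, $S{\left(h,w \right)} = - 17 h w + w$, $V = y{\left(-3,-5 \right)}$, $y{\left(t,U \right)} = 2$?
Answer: $95319$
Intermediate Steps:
$V = 2$
$S{\left(h,w \right)} = w - 17 h w$ ($S{\left(h,w \right)} = - 17 h w + w = w - 17 h w$)
$N{\left(R,u \right)} = \left(-2 + R\right) \left(15 + u\right)$
$N{\left(-19,\sqrt{2 + V} \right)} \left(241 + S{\left(15,2 \right)}\right) = \left(-30 - 2 \sqrt{2 + 2} + 15 \left(-19\right) - 19 \sqrt{2 + 2}\right) \left(241 + 2 \left(1 - 255\right)\right) = \left(-30 - 2 \sqrt{4} - 285 - 19 \sqrt{4}\right) \left(241 + 2 \left(1 - 255\right)\right) = \left(-30 - 4 - 285 - 38\right) \left(241 + 2 \left(-254\right)\right) = \left(-30 - 4 - 285 - 38\right) \left(241 - 508\right) = \left(-357\right) \left(-267\right) = 95319$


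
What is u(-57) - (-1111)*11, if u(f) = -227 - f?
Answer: 12051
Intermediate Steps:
u(-57) - (-1111)*11 = (-227 - 1*(-57)) - (-1111)*11 = (-227 + 57) - 1*(-12221) = -170 + 12221 = 12051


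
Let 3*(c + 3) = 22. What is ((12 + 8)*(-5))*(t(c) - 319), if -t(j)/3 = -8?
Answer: 29500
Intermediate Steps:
c = 13/3 (c = -3 + (1/3)*22 = -3 + 22/3 = 13/3 ≈ 4.3333)
t(j) = 24 (t(j) = -3*(-8) = 24)
((12 + 8)*(-5))*(t(c) - 319) = ((12 + 8)*(-5))*(24 - 319) = (20*(-5))*(-295) = -100*(-295) = 29500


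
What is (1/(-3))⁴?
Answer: 1/81 ≈ 0.012346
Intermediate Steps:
(1/(-3))⁴ = (-⅓)⁴ = 1/81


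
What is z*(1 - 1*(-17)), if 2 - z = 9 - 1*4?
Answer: -54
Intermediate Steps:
z = -3 (z = 2 - (9 - 1*4) = 2 - (9 - 4) = 2 - 1*5 = 2 - 5 = -3)
z*(1 - 1*(-17)) = -3*(1 - 1*(-17)) = -3*(1 + 17) = -3*18 = -54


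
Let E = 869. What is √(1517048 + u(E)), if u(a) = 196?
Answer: 2*√379311 ≈ 1231.8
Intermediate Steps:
√(1517048 + u(E)) = √(1517048 + 196) = √1517244 = 2*√379311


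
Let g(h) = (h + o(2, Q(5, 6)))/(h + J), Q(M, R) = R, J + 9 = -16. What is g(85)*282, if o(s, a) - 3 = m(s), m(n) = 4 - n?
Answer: 423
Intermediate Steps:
J = -25 (J = -9 - 16 = -25)
o(s, a) = 7 - s (o(s, a) = 3 + (4 - s) = 7 - s)
g(h) = (5 + h)/(-25 + h) (g(h) = (h + (7 - 1*2))/(h - 25) = (h + (7 - 2))/(-25 + h) = (h + 5)/(-25 + h) = (5 + h)/(-25 + h))
g(85)*282 = ((5 + 85)/(-25 + 85))*282 = (90/60)*282 = ((1/60)*90)*282 = (3/2)*282 = 423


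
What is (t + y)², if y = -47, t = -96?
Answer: 20449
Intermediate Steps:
(t + y)² = (-96 - 47)² = (-143)² = 20449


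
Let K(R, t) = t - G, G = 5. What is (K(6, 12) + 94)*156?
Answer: 15756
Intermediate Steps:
K(R, t) = -5 + t (K(R, t) = t - 1*5 = t - 5 = -5 + t)
(K(6, 12) + 94)*156 = ((-5 + 12) + 94)*156 = (7 + 94)*156 = 101*156 = 15756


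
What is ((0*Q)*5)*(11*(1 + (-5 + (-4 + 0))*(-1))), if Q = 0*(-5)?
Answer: 0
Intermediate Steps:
Q = 0
((0*Q)*5)*(11*(1 + (-5 + (-4 + 0))*(-1))) = ((0*0)*5)*(11*(1 + (-5 + (-4 + 0))*(-1))) = (0*5)*(11*(1 + (-5 - 4)*(-1))) = 0*(11*(1 - 9*(-1))) = 0*(11*(1 + 9)) = 0*(11*10) = 0*110 = 0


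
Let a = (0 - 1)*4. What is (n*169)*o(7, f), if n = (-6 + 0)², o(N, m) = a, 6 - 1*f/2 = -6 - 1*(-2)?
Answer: -24336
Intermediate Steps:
a = -4 (a = -1*4 = -4)
f = 20 (f = 12 - 2*(-6 - 1*(-2)) = 12 - 2*(-6 + 2) = 12 - 2*(-4) = 12 + 8 = 20)
o(N, m) = -4
n = 36 (n = (-6)² = 36)
(n*169)*o(7, f) = (36*169)*(-4) = 6084*(-4) = -24336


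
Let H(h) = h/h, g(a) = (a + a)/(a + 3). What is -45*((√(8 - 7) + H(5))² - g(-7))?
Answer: -45/2 ≈ -22.500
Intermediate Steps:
g(a) = 2*a/(3 + a) (g(a) = (2*a)/(3 + a) = 2*a/(3 + a))
H(h) = 1
-45*((√(8 - 7) + H(5))² - g(-7)) = -45*((√(8 - 7) + 1)² - 2*(-7)/(3 - 7)) = -45*((√1 + 1)² - 2*(-7)/(-4)) = -45*((1 + 1)² - 2*(-7)*(-1)/4) = -45*(2² - 1*7/2) = -45*(4 - 7/2) = -45*½ = -45/2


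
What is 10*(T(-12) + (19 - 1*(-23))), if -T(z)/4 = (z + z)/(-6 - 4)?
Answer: 324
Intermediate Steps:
T(z) = 4*z/5 (T(z) = -4*(z + z)/(-6 - 4) = -4*2*z/(-10) = -4*2*z*(-1)/10 = -(-4)*z/5 = 4*z/5)
10*(T(-12) + (19 - 1*(-23))) = 10*((⅘)*(-12) + (19 - 1*(-23))) = 10*(-48/5 + (19 + 23)) = 10*(-48/5 + 42) = 10*(162/5) = 324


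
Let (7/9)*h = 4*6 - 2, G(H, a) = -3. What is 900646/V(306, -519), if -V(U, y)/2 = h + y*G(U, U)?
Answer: -3152261/11097 ≈ -284.06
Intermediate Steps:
h = 198/7 (h = 9*(4*6 - 2)/7 = 9*(24 - 2)/7 = (9/7)*22 = 198/7 ≈ 28.286)
V(U, y) = -396/7 + 6*y (V(U, y) = -2*(198/7 + y*(-3)) = -2*(198/7 - 3*y) = -396/7 + 6*y)
900646/V(306, -519) = 900646/(-396/7 + 6*(-519)) = 900646/(-396/7 - 3114) = 900646/(-22194/7) = 900646*(-7/22194) = -3152261/11097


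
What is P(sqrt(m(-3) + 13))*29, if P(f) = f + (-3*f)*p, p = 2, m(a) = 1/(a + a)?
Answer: -145*sqrt(462)/6 ≈ -519.44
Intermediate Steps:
m(a) = 1/(2*a)
P(f) = -5*f (P(f) = f - 3*f*2 = f - 6*f = -5*f)
P(sqrt(m(-3) + 13))*29 = -5*sqrt((1/2)/(-3) + 13)*29 = -5*sqrt((1/2)*(-1/3) + 13)*29 = -5*sqrt(-1/6 + 13)*29 = -5*sqrt(462)/6*29 = -145*sqrt(462)/6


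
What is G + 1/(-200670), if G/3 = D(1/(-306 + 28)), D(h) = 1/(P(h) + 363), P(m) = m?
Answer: 167257867/20250211710 ≈ 0.0082596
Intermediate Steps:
D(h) = 1/(363 + h) (D(h) = 1/(h + 363) = 1/(363 + h))
G = 834/100913 (G = 3/(363 + 1/(-306 + 28)) = 3/(363 + 1/(-278)) = 3/(363 - 1/278) = 3/(100913/278) = 3*(278/100913) = 834/100913 ≈ 0.0082645)
G + 1/(-200670) = 834/100913 + 1/(-200670) = 834/100913 - 1/200670 = 167257867/20250211710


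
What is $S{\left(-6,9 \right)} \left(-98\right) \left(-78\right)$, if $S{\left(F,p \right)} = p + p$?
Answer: $137592$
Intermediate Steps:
$S{\left(F,p \right)} = 2 p$
$S{\left(-6,9 \right)} \left(-98\right) \left(-78\right) = 2 \cdot 9 \left(-98\right) \left(-78\right) = 18 \left(-98\right) \left(-78\right) = \left(-1764\right) \left(-78\right) = 137592$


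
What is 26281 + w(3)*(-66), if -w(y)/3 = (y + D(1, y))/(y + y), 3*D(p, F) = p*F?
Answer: 26413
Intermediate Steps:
D(p, F) = F*p/3 (D(p, F) = (p*F)/3 = (F*p)/3 = F*p/3)
w(y) = -2 (w(y) = -3*(y + (⅓)*y*1)/(y + y) = -3*(y + y/3)/(2*y) = -3*4*y/3*1/(2*y) = -3*⅔ = -2)
26281 + w(3)*(-66) = 26281 - 2*(-66) = 26281 + 132 = 26413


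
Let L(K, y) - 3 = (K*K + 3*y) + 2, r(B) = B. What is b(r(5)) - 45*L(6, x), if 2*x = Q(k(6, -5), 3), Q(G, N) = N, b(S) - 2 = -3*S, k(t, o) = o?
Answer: -4121/2 ≈ -2060.5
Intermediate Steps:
b(S) = 2 - 3*S
x = 3/2 (x = (½)*3 = 3/2 ≈ 1.5000)
L(K, y) = 5 + K² + 3*y (L(K, y) = 3 + ((K*K + 3*y) + 2) = 3 + ((K² + 3*y) + 2) = 3 + (2 + K² + 3*y) = 5 + K² + 3*y)
b(r(5)) - 45*L(6, x) = (2 - 3*5) - 45*(5 + 6² + 3*(3/2)) = (2 - 15) - 45*(5 + 36 + 9/2) = -13 - 45*91/2 = -13 - 4095/2 = -4121/2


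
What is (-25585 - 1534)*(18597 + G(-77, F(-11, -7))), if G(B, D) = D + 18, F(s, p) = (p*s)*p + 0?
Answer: -490203044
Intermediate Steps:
F(s, p) = s*p² (F(s, p) = s*p² + 0 = s*p²)
G(B, D) = 18 + D
(-25585 - 1534)*(18597 + G(-77, F(-11, -7))) = (-25585 - 1534)*(18597 + (18 - 11*(-7)²)) = -27119*(18597 + (18 - 11*49)) = -27119*(18597 + (18 - 539)) = -27119*(18597 - 521) = -27119*18076 = -490203044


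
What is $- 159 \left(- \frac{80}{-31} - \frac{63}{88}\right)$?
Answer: $- \frac{808833}{2728} \approx -296.49$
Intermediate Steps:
$- 159 \left(- \frac{80}{-31} - \frac{63}{88}\right) = - 159 \left(\left(-80\right) \left(- \frac{1}{31}\right) - \frac{63}{88}\right) = - 159 \left(\frac{80}{31} - \frac{63}{88}\right) = \left(-159\right) \frac{5087}{2728} = - \frac{808833}{2728}$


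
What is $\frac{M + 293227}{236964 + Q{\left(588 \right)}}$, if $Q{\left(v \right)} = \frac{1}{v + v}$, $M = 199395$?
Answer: $\frac{579323472}{278669665} \approx 2.0789$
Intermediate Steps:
$Q{\left(v \right)} = \frac{1}{2 v}$
$\frac{M + 293227}{236964 + Q{\left(588 \right)}} = \frac{199395 + 293227}{236964 + \frac{1}{2 \cdot 588}} = \frac{492622}{236964 + \frac{1}{2} \cdot \frac{1}{588}} = \frac{492622}{236964 + \frac{1}{1176}} = \frac{492622}{\frac{278669665}{1176}} = 492622 \cdot \frac{1176}{278669665} = \frac{579323472}{278669665}$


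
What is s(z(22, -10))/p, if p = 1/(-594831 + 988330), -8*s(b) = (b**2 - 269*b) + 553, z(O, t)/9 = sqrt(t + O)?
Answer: -600085975/8 + 952661079*sqrt(3)/4 ≈ 3.3750e+8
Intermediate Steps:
z(O, t) = 9*sqrt(O + t) (z(O, t) = 9*sqrt(t + O) = 9*sqrt(O + t))
s(b) = -553/8 - b**2/8 + 269*b/8 (s(b) = -((b**2 - 269*b) + 553)/8 = -(553 + b**2 - 269*b)/8 = -553/8 - b**2/8 + 269*b/8)
p = 1/393499 ≈ 2.5413e-6
s(z(22, -10))/p = (-553/8 - (9*sqrt(22 - 10))**2/8 + 269*(9*sqrt(22 - 10))/8)/(1/393499) = (-553/8 - (9*sqrt(12))**2/8 + 269*(9*sqrt(12))/8)*393499 = (-553/8 - (9*(2*sqrt(3)))**2/8 + 269*(9*(2*sqrt(3)))/8)*393499 = (-553/8 - (18*sqrt(3))**2/8 + 269*(18*sqrt(3))/8)*393499 = (-553/8 - 1/8*972 + 2421*sqrt(3)/4)*393499 = (-553/8 - 243/2 + 2421*sqrt(3)/4)*393499 = (-1525/8 + 2421*sqrt(3)/4)*393499 = -600085975/8 + 952661079*sqrt(3)/4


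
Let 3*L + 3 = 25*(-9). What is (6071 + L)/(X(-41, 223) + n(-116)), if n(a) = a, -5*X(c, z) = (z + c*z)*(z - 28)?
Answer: 5995/347764 ≈ 0.017239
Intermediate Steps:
X(c, z) = -(-28 + z)*(z + c*z)/5 (X(c, z) = -(z + c*z)*(z - 28)/5 = -(z + c*z)*(-28 + z)/5 = -(-28 + z)*(z + c*z)/5)
L = -76 (L = -1 + (25*(-9))/3 = -1 + (1/3)*(-225) = -1 - 75 = -76)
(6071 + L)/(X(-41, 223) + n(-116)) = (6071 - 76)/((1/5)*223*(28 - 1*223 + 28*(-41) - 1*(-41)*223) - 116) = 5995/((1/5)*223*(28 - 223 - 1148 + 9143) - 116) = 5995/((1/5)*223*7800 - 116) = 5995/(347880 - 116) = 5995/347764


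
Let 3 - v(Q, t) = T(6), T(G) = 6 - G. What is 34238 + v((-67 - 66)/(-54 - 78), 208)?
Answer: 34241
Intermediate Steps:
v(Q, t) = 3 (v(Q, t) = 3 - (6 - 1*6) = 3 - (6 - 6) = 3 - 1*0 = 3 + 0 = 3)
34238 + v((-67 - 66)/(-54 - 78), 208) = 34238 + 3 = 34241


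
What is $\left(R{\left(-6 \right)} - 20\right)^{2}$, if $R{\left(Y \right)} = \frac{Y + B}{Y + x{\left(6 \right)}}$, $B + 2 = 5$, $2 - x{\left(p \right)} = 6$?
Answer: $\frac{38809}{100} \approx 388.09$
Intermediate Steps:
$x{\left(p \right)} = -4$ ($x{\left(p \right)} = 2 - 6 = -4$)
$B = 3$ ($B = -2 + 5 = 3$)
$R{\left(Y \right)} = \frac{3 + Y}{-4 + Y}$ ($R{\left(Y \right)} = \frac{Y + 3}{Y - 4} = \frac{3 + Y}{-4 + Y}$)
$\left(R{\left(-6 \right)} - 20\right)^{2} = \left(\frac{3 - 6}{-4 - 6} - 20\right)^{2} = \left(\frac{1}{-10} \left(-3\right) - 20\right)^{2} = \left(\left(- \frac{1}{10}\right) \left(-3\right) - 20\right)^{2} = \left(\frac{3}{10} - 20\right)^{2} = \left(- \frac{197}{10}\right)^{2} = \frac{38809}{100}$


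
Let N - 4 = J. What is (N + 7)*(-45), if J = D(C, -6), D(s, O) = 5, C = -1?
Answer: -720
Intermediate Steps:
J = 5
N = 9 (N = 4 + 5 = 9)
(N + 7)*(-45) = (9 + 7)*(-45) = 16*(-45) = -720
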